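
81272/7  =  81272/7 = 11610.29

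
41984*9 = 377856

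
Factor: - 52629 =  - 3^1 * 53^1*331^1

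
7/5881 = 7/5881 = 0.00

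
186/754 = 93/377 = 0.25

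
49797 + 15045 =64842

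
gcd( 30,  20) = 10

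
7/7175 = 1/1025=0.00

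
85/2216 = 85/2216= 0.04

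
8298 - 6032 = 2266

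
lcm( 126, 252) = 252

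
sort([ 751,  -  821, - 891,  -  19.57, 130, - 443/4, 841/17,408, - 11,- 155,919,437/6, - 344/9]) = [-891,-821,  -  155, - 443/4,-344/9,  -  19.57,-11,841/17, 437/6, 130, 408,751, 919]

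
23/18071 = 23/18071 = 0.00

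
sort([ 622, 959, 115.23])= [ 115.23, 622, 959]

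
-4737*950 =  - 4500150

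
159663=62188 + 97475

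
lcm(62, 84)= 2604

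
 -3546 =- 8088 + 4542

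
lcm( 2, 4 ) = 4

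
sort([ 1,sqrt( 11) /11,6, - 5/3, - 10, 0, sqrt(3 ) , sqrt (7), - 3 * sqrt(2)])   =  [-10, - 3  *  sqrt( 2),  -  5/3, 0,  sqrt( 11) /11, 1,sqrt(3), sqrt( 7 ),6 ] 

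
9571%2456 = 2203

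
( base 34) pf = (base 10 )865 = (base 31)rs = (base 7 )2344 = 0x361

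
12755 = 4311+8444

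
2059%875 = 309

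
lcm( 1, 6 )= 6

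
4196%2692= 1504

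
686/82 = 343/41  =  8.37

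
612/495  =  68/55 = 1.24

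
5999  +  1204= 7203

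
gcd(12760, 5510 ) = 290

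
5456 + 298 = 5754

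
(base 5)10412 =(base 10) 732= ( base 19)20a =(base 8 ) 1334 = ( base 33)m6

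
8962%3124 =2714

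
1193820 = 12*99485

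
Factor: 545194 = 2^1*13^2*1613^1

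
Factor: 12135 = 3^1*5^1*809^1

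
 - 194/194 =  - 1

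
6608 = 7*944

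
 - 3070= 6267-9337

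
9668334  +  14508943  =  24177277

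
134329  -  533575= -399246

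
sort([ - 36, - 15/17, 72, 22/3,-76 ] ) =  [ - 76,  -  36 , - 15/17,  22/3,  72 ] 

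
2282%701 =179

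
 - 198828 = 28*( - 7101)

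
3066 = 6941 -3875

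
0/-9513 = 0/1 = - 0.00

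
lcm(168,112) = 336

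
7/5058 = 7/5058 = 0.00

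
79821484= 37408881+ 42412603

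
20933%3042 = 2681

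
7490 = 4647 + 2843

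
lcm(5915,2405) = 218855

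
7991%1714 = 1135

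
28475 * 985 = 28047875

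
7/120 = 7/120 = 0.06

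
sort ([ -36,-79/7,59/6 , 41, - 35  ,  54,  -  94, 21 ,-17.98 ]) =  [-94,  -  36, - 35,-17.98,- 79/7,59/6,21,41,54 ] 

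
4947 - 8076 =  - 3129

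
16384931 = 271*60461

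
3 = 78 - 75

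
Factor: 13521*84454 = 1141902534 = 2^1*3^1 * 4507^1*42227^1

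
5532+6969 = 12501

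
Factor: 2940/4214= 2^1*3^1 * 5^1*43^ (-1 ) = 30/43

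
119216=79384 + 39832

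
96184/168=12023/21 = 572.52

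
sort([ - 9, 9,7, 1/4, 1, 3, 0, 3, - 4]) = [ - 9, - 4,  0,1/4,  1,3,3,7,9]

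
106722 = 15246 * 7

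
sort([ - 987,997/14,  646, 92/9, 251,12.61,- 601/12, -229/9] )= [ - 987 , - 601/12, - 229/9,92/9,12.61, 997/14,251,646 ] 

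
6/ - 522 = - 1 + 86/87 = - 0.01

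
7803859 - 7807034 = -3175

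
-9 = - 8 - 1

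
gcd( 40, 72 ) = 8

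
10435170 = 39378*265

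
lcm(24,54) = 216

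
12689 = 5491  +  7198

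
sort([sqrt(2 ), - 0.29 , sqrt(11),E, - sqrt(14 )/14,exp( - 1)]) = [ - 0.29, - sqrt (14)/14,exp( - 1),sqrt(2),E , sqrt (11)]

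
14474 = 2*7237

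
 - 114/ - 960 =19/160= 0.12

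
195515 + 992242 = 1187757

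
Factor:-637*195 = - 124215 =- 3^1 * 5^1*7^2*13^2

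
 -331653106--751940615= 420287509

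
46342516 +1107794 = 47450310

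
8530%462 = 214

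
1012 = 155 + 857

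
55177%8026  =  7021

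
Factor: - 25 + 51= 26 = 2^1*13^1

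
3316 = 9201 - 5885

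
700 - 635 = 65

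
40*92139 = 3685560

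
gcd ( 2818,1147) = 1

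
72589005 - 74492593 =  - 1903588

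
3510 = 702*5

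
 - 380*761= - 289180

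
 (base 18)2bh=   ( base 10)863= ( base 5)11423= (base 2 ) 1101011111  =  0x35f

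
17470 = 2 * 8735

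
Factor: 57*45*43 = 3^3*5^1*19^1 * 43^1 = 110295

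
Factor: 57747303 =3^3*2138789^1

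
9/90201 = 3/30067 = 0.00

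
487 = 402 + 85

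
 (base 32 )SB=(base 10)907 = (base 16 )38B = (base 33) RG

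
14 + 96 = 110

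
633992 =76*8342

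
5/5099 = 5/5099 = 0.00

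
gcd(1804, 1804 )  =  1804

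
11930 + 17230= 29160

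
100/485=20/97=0.21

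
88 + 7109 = 7197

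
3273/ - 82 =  - 3273/82= - 39.91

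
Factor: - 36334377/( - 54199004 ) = 2^( - 2 )*3^2*4037153^1 *13549751^ ( - 1)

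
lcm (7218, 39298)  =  353682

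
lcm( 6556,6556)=6556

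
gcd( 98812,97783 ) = 7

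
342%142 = 58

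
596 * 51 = 30396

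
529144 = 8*66143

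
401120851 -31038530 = 370082321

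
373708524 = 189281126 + 184427398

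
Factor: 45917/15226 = 2^( - 1)*17^1 *23^(  -  1 )*37^1*73^1*331^ ( - 1)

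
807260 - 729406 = 77854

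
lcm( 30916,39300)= 2318700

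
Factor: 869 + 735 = 1604 = 2^2*401^1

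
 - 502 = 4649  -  5151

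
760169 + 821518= 1581687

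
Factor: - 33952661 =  - 61^1*556601^1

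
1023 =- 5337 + 6360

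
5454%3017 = 2437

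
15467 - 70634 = -55167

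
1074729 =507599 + 567130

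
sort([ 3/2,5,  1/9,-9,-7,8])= [ - 9,-7,  1/9,3/2,5,8] 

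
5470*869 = 4753430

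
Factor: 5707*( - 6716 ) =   -  38328212 =- 2^2*13^1 * 23^1 * 73^1*439^1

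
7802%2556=134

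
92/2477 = 92/2477 = 0.04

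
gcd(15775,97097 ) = 1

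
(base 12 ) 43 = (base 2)110011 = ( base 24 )23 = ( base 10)51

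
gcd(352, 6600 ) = 88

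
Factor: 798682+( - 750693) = 47989 = 37^1*1297^1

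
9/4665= 3/1555= 0.00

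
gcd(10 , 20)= 10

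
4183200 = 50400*83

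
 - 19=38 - 57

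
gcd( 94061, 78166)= 187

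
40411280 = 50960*793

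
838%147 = 103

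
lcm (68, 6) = 204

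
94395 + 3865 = 98260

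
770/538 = 1 +116/269 = 1.43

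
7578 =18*421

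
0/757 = 0= 0.00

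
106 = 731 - 625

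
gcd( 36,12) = 12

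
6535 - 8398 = -1863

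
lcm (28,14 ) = 28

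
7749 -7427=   322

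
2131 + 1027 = 3158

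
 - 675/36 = -75/4 = - 18.75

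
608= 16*38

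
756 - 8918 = -8162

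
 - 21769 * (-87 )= 1893903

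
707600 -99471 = 608129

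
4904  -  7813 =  - 2909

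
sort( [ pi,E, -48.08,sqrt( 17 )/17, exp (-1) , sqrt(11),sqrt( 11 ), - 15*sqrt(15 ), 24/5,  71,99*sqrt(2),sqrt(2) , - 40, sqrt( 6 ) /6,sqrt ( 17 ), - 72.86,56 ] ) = [ - 72.86,-15*sqrt(15), - 48.08,-40,  sqrt(17) /17,exp(  -  1 ),sqrt ( 6) /6, sqrt(2 ),E, pi,sqrt(11),sqrt( 11),sqrt (17 ) , 24/5,56,71, 99*sqrt( 2) ]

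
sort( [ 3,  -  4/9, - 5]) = [ - 5, - 4/9, 3]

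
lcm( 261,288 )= 8352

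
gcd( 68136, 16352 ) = 8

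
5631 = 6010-379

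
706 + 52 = 758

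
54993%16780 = 4653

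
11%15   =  11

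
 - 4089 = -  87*47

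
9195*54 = 496530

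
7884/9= 876 = 876.00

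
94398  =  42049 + 52349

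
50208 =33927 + 16281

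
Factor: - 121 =  -  11^2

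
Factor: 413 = 7^1*59^1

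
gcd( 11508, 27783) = 21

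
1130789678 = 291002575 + 839787103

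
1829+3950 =5779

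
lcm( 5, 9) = 45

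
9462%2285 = 322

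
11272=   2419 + 8853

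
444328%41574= 28588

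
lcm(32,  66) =1056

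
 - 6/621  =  -1 + 205/207 = -0.01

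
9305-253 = 9052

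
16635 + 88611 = 105246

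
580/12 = 145/3 = 48.33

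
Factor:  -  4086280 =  - 2^3*5^1*11^1*37^1*251^1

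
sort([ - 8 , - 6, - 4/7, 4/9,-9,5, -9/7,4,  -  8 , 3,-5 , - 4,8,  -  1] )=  [ - 9, - 8, -8, - 6, - 5, - 4 ,-9/7, -1, - 4/7,4/9,  3 , 4,5, 8] 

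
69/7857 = 23/2619 = 0.01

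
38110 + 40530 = 78640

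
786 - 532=254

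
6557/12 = 546 + 5/12 = 546.42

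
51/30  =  17/10  =  1.70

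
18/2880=1/160 = 0.01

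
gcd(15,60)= 15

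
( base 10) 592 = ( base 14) 304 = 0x250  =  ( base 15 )297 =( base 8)1120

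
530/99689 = 530/99689 = 0.01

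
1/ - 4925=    - 1 + 4924/4925 = - 0.00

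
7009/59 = 7009/59 = 118.80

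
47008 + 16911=63919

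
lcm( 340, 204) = 1020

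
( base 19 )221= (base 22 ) 1cd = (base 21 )1f5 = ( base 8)1371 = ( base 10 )761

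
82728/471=175 + 101/157 =175.64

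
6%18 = 6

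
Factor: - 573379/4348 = -2^(  -  2 )*1087^( - 1 )*573379^1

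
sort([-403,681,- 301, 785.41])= [ - 403, - 301,681,785.41] 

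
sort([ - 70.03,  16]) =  [ -70.03,16]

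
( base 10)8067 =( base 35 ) 6KH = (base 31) 8c7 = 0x1F83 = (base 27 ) b1l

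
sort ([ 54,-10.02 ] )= [ - 10.02,54]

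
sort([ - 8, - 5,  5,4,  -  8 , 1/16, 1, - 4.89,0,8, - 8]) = [ - 8, - 8, - 8, - 5, - 4.89, 0,1/16,  1, 4, 5,8 ]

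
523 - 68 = 455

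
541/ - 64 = -541/64 = - 8.45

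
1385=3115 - 1730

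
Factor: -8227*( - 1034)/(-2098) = -4253359/1049=-11^1 *19^1 * 47^1*433^1  *1049^( - 1)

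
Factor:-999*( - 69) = 3^4  *23^1*37^1 = 68931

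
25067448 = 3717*6744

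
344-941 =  -597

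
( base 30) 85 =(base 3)100002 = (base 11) 203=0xf5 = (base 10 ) 245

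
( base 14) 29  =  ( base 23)1e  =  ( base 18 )21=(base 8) 45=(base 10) 37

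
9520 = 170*56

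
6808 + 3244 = 10052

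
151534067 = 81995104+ 69538963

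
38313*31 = 1187703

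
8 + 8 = 16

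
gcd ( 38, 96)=2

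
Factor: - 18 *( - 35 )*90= 56700 = 2^2 *3^4*5^2*7^1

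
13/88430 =13/88430 = 0.00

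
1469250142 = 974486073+494764069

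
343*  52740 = 18089820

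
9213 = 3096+6117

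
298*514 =153172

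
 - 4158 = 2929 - 7087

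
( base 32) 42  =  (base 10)130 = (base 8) 202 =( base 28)4I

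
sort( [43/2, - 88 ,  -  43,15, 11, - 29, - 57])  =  [  -  88, -57, - 43, - 29, 11,15, 43/2]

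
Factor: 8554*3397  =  29057938=2^1*7^1*13^1*43^1*47^1*79^1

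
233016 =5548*42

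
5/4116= 5/4116 = 0.00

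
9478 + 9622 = 19100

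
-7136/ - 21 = 339  +  17/21=   339.81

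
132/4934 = 66/2467 = 0.03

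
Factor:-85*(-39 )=3^1*5^1*13^1*17^1 =3315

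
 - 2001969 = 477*( - 4197) 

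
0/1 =0 = 0.00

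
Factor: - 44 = -2^2*11^1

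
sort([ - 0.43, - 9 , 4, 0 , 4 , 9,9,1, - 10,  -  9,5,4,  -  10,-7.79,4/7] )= [ - 10, - 10,-9, - 9, - 7.79,-0.43,0,4/7,1,  4,4,4, 5,9,9]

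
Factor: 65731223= 1481^1*44383^1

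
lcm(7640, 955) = 7640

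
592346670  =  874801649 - 282454979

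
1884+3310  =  5194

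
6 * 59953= 359718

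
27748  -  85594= - 57846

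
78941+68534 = 147475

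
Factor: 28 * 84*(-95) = - 223440 =-2^4  *3^1 * 5^1 * 7^2*19^1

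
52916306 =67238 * 787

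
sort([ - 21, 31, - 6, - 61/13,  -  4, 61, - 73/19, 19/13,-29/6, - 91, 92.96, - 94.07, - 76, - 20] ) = [ - 94.07,  -  91 , - 76 , - 21, - 20, - 6, - 29/6, - 61/13, - 4, - 73/19, 19/13,31,61,92.96] 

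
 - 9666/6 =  - 1611 = - 1611.00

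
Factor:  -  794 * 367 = -2^1*367^1 * 397^1=- 291398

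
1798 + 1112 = 2910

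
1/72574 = 1/72574 = 0.00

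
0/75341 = 0 = 0.00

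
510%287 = 223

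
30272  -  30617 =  - 345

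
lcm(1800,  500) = 9000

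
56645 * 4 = 226580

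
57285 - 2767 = 54518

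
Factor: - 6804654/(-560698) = 3^1*37^( - 1 ) * 67^1*7577^(-1 ) * 16927^1=   3402327/280349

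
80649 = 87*927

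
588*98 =57624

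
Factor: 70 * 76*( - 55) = -2^3*5^2*7^1*11^1*19^1=-292600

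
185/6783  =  185/6783 = 0.03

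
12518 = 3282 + 9236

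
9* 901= 8109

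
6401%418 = 131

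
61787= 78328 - 16541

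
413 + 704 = 1117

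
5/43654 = 5/43654= 0.00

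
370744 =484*766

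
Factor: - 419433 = -3^1 * 7^1*19973^1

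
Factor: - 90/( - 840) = 2^( - 2)*3^1*7^( - 1 )  =  3/28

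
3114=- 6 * (-519)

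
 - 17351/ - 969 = 17351/969  =  17.91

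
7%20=7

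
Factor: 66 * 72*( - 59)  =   - 2^4*3^3 * 11^1*59^1 = -280368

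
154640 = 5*30928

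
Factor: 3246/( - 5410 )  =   - 3/5  =  - 3^1*5^( - 1)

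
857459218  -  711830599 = 145628619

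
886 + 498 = 1384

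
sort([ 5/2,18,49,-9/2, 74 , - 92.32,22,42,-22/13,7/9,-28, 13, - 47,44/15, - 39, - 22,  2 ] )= [  -  92.32, - 47, - 39,  -  28,-22 , - 9/2, - 22/13,7/9, 2,5/2,44/15,13,18,  22, 42,49, 74] 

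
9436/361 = 9436/361= 26.14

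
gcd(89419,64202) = 1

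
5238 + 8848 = 14086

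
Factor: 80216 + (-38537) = 41679 = 3^2*11^1*421^1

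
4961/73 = 67 + 70/73 = 67.96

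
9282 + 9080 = 18362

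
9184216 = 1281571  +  7902645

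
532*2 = 1064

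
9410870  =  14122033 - 4711163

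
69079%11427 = 517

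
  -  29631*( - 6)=177786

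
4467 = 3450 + 1017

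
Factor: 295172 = 2^2*109^1*677^1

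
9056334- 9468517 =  - 412183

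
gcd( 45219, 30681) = 3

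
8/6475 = 8/6475 = 0.00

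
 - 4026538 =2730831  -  6757369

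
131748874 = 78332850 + 53416024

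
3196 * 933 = 2981868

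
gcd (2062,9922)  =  2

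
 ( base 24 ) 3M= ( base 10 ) 94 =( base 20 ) 4E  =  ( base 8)136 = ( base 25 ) 3j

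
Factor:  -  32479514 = -2^1*16239757^1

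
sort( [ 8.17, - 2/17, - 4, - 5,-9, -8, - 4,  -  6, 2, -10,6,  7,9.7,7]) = [ - 10, - 9,-8, - 6,-5,- 4,-4,-2/17,2,6 , 7, 7,8.17, 9.7]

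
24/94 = 12/47 = 0.26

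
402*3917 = 1574634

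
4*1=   4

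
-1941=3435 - 5376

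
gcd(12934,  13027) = 1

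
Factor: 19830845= 5^1*101^1*107^1*367^1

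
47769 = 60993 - 13224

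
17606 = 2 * 8803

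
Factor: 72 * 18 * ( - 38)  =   - 49248 = - 2^5*3^4*19^1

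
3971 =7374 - 3403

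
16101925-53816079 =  - 37714154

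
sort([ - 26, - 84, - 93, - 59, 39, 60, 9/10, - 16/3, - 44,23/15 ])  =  [-93,-84, - 59  , - 44 , - 26 ,- 16/3, 9/10, 23/15, 39  ,  60 ]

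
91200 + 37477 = 128677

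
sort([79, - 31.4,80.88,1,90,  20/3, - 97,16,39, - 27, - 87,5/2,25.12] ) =[ - 97, - 87, - 31.4, - 27,1,  5/2,20/3 , 16,25.12, 39,79,80.88,90 ] 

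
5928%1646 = 990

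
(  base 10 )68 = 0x44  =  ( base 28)2c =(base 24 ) 2k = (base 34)20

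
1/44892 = 1/44892 = 0.00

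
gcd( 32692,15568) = 4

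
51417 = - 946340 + 997757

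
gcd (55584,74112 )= 18528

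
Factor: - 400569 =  - 3^1*13^1*10271^1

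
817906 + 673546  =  1491452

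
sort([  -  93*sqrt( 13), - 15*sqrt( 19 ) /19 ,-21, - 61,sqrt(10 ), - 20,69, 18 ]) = [-93*sqrt(13), - 61, - 21,-20, - 15*sqrt( 19)/19, sqrt ( 10) , 18,  69 ]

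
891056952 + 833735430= 1724792382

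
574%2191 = 574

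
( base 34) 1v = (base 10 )65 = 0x41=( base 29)27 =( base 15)45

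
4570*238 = 1087660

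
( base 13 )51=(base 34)1W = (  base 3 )2110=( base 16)42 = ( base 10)66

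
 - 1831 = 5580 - 7411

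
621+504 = 1125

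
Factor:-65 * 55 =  - 3575 = - 5^2 * 11^1*13^1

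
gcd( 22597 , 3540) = 59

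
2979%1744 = 1235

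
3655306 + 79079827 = 82735133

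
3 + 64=67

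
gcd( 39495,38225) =5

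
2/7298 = 1/3649 = 0.00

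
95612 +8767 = 104379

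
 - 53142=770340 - 823482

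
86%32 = 22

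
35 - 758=-723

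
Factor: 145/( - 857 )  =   - 5^1*29^1*857^( - 1) 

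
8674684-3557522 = 5117162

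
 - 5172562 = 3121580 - 8294142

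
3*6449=19347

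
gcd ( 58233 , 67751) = 1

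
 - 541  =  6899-7440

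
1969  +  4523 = 6492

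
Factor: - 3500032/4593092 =-875008/1148273 = - 2^9 * 7^ (-1 )*1709^1* 164039^ ( - 1)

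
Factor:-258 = - 2^1*3^1*43^1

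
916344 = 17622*52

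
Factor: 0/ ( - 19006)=0=0^1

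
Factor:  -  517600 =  - 2^5 * 5^2*647^1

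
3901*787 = 3070087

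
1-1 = 0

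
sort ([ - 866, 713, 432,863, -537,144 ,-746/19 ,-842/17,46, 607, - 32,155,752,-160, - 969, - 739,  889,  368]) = [-969,  -  866 , - 739, - 537 ,-160, - 842/17, - 746/19 ,-32,46 , 144,155, 368, 432,607 , 713  ,  752,863 , 889]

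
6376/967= 6 + 574/967 = 6.59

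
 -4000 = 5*( - 800 ) 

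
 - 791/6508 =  - 1 + 5717/6508   =  -  0.12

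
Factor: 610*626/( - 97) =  - 2^2*5^1*61^1*97^( - 1)*313^1 = - 381860/97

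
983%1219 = 983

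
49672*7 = 347704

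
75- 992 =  - 917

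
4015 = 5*803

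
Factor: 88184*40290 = 3552933360 = 2^4 *3^1*5^1*17^1*73^1 * 79^1*151^1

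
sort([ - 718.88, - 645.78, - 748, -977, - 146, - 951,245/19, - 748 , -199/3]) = [ - 977,  -  951 , - 748,-748, - 718.88,  -  645.78,-146, - 199/3,245/19]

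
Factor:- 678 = - 2^1*3^1 * 113^1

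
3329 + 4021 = 7350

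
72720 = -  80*(-909 ) 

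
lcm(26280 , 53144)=2391480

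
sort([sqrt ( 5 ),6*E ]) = [ sqrt(5),6*E ]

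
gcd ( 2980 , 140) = 20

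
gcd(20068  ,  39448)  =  4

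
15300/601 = 25 + 275/601  =  25.46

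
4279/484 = 389/44 =8.84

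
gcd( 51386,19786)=2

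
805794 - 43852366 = - 43046572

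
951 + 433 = 1384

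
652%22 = 14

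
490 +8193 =8683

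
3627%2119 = 1508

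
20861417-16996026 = 3865391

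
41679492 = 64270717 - 22591225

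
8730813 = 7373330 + 1357483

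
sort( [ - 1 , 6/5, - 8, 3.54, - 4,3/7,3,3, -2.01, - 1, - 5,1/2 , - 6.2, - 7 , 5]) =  [-8, - 7, - 6.2, - 5, - 4, -2.01 , - 1, - 1,3/7,1/2,6/5, 3, 3, 3.54,5 ]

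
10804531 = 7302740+3501791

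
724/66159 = 724/66159  =  0.01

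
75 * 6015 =451125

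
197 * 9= 1773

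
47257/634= 47257/634= 74.54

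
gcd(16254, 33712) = 602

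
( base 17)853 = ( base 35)1xk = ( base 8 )4540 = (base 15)AA0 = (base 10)2400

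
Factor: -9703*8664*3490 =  - 293393104080 = - 2^4*3^1*5^1*19^2*31^1*313^1*349^1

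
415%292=123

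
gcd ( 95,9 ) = 1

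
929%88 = 49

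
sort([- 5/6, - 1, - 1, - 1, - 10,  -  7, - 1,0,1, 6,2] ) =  [ - 10 , - 7, - 1, - 1 , - 1, - 1, - 5/6,0, 1, 2,6 ] 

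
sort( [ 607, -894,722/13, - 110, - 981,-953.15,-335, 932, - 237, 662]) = [ - 981,-953.15, - 894,- 335 ,- 237,  -  110,  722/13,607,662,932 ] 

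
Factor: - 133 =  - 7^1*19^1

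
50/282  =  25/141 = 0.18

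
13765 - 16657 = - 2892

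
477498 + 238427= 715925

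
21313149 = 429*49681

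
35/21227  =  35/21227  =  0.00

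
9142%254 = 252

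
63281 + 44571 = 107852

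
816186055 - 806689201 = 9496854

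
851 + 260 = 1111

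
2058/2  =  1029 =1029.00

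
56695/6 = 56695/6 = 9449.17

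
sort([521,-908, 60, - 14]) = [ - 908, - 14,  60,521] 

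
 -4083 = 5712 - 9795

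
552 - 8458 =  - 7906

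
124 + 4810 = 4934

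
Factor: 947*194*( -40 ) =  - 2^4*5^1 * 97^1*947^1= - 7348720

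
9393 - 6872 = 2521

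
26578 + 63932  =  90510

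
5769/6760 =5769/6760 = 0.85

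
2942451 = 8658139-5715688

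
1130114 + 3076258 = 4206372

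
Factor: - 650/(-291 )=2^1*3^(  -  1 )*5^2*13^1*97^( - 1) 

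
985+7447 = 8432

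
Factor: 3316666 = 2^1*17^1*97549^1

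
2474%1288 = 1186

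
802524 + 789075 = 1591599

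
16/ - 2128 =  - 1/133 = -  0.01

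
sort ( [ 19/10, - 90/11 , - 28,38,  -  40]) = [ - 40, - 28, - 90/11, 19/10,38]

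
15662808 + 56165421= 71828229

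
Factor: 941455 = 5^1*188291^1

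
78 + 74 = 152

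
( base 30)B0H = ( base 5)304132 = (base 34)8JN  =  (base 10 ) 9917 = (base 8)23275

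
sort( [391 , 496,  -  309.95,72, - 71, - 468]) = [ - 468, - 309.95, - 71, 72 , 391,496 ] 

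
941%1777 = 941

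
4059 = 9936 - 5877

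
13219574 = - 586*( - 22559) 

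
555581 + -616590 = -61009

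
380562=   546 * 697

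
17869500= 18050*990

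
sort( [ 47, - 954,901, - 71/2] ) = [- 954 ,-71/2, 47,901]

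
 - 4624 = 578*(-8)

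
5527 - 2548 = 2979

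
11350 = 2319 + 9031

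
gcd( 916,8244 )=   916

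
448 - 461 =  - 13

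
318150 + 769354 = 1087504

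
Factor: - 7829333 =  -  17^1*29^1*15881^1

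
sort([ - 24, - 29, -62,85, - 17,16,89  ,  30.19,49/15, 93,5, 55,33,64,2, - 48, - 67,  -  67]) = [ - 67, - 67, - 62,  -  48, - 29, - 24, - 17,2, 49/15,5,16,  30.19,33, 55, 64,85 , 89,  93 ]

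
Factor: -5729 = -17^1*337^1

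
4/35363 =4/35363 = 0.00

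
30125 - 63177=-33052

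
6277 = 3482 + 2795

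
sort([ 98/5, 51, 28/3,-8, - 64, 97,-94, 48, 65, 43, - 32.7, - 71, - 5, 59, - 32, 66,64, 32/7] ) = [ -94, - 71, - 64,-32.7, - 32,-8, - 5, 32/7, 28/3, 98/5,43, 48,51, 59 , 64,65,66, 97 ]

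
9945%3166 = 447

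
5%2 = 1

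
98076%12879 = 7923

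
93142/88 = 46571/44 =1058.43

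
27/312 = 9/104 = 0.09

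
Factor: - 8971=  - 8971^1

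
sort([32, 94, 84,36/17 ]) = [36/17,32 , 84,94]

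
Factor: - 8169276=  - 2^2*3^1*227^1*  2999^1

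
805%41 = 26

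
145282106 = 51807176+93474930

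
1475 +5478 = 6953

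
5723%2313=1097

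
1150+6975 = 8125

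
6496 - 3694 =2802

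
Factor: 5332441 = 17^1*181^1 * 1733^1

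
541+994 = 1535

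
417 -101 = 316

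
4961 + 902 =5863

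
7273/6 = 1212 + 1/6 = 1212.17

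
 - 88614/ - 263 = 88614/263= 336.94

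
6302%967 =500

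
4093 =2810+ 1283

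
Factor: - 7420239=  - 3^2 * 37^1 * 22283^1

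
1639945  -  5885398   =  - 4245453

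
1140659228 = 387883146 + 752776082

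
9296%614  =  86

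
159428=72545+86883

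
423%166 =91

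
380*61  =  23180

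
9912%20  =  12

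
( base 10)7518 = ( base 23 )E4K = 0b1110101011110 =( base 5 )220033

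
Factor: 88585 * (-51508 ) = -2^2*5^1* 7^1*79^1*163^1*2531^1 = - 4562836180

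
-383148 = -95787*4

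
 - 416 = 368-784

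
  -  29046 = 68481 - 97527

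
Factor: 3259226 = 2^1*149^1*10937^1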